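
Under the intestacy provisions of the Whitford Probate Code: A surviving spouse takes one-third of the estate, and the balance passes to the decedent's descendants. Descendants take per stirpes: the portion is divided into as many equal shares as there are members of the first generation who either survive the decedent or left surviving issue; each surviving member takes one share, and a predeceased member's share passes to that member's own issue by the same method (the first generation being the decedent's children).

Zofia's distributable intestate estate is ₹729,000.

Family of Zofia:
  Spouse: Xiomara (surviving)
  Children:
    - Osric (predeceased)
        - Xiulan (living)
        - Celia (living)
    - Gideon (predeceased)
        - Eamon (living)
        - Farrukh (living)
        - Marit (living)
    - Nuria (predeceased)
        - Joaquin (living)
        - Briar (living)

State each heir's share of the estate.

Xiomara takes one-third of ₹729,000 = ₹243,000. The remaining ₹486,000 passes to the descendants.
The descendants' portion (₹486,000) is divided into 3 shares of ₹162,000: Osric's ₹162,000 share passes to Osric's issue; Gideon's ₹162,000 share passes to Gideon's issue; Nuria's ₹162,000 share passes to Nuria's issue.
Osric's share (₹162,000) is divided into 2 shares of ₹81,000: Xiulan and Celia each take ₹81,000.
Gideon's share (₹162,000) is divided into 3 shares of ₹54,000: Eamon, Farrukh, and Marit each take ₹54,000.
Nuria's share (₹162,000) is divided into 2 shares of ₹81,000: Joaquin and Briar each take ₹81,000.

Xiomara: ₹243,000; Xiulan: ₹81,000; Celia: ₹81,000; Eamon: ₹54,000; Farrukh: ₹54,000; Marit: ₹54,000; Joaquin: ₹81,000; Briar: ₹81,000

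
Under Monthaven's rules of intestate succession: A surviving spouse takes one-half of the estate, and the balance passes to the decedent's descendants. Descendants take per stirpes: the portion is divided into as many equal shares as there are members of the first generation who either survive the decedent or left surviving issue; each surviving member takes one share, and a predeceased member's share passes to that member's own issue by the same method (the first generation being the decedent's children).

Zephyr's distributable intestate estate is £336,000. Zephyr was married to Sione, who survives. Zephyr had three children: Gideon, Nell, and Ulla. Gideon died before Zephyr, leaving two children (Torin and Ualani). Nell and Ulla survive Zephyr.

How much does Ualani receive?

Sione takes one-half of £336,000 = £168,000. The remaining £168,000 passes to the descendants.
The descendants' portion (£168,000) is divided into 3 shares of £56,000: Nell and Ulla each take £56,000; Gideon's £56,000 share passes to Gideon's issue.
Gideon's share (£56,000) is divided into 2 shares of £28,000: Torin and Ualani each take £28,000.

Ualani receives £28,000.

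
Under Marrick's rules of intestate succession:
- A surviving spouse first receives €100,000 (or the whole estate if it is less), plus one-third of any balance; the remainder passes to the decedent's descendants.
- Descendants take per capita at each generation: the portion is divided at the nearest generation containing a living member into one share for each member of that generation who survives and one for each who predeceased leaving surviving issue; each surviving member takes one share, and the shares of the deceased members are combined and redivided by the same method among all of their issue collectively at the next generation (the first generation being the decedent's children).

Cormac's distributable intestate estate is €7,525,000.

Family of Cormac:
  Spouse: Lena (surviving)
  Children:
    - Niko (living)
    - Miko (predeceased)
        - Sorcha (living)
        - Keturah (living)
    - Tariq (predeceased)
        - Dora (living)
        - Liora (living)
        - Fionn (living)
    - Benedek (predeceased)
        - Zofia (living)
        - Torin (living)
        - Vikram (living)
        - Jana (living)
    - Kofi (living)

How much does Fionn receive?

Lena first takes €100,000, leaving a balance of €7,425,000. Lena then takes one-third of the balance (€2,475,000), for a total of €2,575,000. The remaining €4,950,000 passes to the descendants.
The descendants' portion (€4,950,000) is divided at the children's generation into 5 shares of €990,000. Niko and Kofi each take €990,000. The 3 shares of the deceased (Miko, Tariq, and Benedek) are combined into a pool of €2,970,000.
That pool (€2,970,000) is divided at the grandchildren's generation equally among Sorcha, Keturah, Dora, Liora, Fionn, Zofia, Torin, Vikram, and Jana: €330,000 each.

Fionn receives €330,000.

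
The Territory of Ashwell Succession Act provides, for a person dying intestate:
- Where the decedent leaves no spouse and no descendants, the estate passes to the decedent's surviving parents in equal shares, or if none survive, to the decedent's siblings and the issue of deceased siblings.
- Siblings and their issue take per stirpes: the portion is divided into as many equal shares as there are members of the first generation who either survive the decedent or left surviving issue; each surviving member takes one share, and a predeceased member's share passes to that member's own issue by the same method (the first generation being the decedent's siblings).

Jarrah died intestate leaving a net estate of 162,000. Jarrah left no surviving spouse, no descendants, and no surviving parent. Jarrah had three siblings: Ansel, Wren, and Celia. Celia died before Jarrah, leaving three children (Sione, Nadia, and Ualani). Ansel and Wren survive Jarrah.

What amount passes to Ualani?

The entire 162,000 passes to the siblings and their issue.
That amount (162,000) is divided into 3 shares of 54,000: Ansel and Wren each take 54,000; Celia's 54,000 share passes to Celia's issue.
Celia's share (54,000) is divided into 3 shares of 18,000: Sione, Nadia, and Ualani each take 18,000.

Ualani receives 18,000.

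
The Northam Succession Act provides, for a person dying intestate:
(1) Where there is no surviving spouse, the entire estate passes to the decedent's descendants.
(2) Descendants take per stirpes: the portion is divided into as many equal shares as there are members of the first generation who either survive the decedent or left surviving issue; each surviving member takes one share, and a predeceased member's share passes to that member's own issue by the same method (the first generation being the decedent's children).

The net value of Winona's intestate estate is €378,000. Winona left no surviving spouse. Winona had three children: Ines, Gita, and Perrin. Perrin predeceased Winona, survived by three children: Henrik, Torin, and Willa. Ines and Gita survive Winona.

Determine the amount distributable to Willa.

The entire €378,000 passes to the descendants.
That amount (€378,000) is divided into 3 shares of €126,000: Ines and Gita each take €126,000; Perrin's €126,000 share passes to Perrin's issue.
Perrin's share (€126,000) is divided into 3 shares of €42,000: Henrik, Torin, and Willa each take €42,000.

Willa receives €42,000.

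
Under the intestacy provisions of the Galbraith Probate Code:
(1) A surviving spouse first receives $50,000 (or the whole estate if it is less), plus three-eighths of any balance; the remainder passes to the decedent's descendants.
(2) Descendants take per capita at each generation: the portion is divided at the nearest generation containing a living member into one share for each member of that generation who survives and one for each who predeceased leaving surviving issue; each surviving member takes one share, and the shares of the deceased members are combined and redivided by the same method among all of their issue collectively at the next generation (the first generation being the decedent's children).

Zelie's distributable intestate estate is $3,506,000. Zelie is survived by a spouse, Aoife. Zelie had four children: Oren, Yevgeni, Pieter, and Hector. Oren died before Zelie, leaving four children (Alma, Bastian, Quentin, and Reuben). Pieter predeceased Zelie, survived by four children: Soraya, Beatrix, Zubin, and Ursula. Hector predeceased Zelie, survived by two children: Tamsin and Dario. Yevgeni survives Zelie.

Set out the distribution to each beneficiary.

Aoife: $1,346,000; Alma: $162,000; Bastian: $162,000; Quentin: $162,000; Reuben: $162,000; Yevgeni: $540,000; Soraya: $162,000; Beatrix: $162,000; Zubin: $162,000; Ursula: $162,000; Tamsin: $162,000; Dario: $162,000

Aoife first takes $50,000, leaving a balance of $3,456,000. Aoife then takes three-eighths of the balance ($1,296,000), for a total of $1,346,000. The remaining $2,160,000 passes to the descendants.
The descendants' portion ($2,160,000) is divided at the children's generation into 4 shares of $540,000. Yevgeni takes $540,000. The 3 shares of the deceased (Oren, Pieter, and Hector) are combined into a pool of $1,620,000.
That pool ($1,620,000) is divided at the grandchildren's generation equally among Alma, Bastian, Quentin, Reuben, Soraya, Beatrix, Zubin, Ursula, Tamsin, and Dario: $162,000 each.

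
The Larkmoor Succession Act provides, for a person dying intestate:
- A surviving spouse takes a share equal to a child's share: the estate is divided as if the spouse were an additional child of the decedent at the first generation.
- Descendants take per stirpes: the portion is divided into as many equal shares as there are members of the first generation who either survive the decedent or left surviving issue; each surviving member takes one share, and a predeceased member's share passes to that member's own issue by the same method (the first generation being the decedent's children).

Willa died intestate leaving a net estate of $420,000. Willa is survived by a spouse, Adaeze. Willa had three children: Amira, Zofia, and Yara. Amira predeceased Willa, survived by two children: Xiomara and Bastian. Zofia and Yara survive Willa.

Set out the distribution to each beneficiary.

The spouse counts as an additional share at the children's level, so there are 4 primary shares of $105,000. Adaeze takes one such share ($105,000).
The children's combined portion ($315,000) is divided into 3 shares of $105,000: Zofia and Yara each take $105,000; Amira's $105,000 share passes to Amira's issue.
Amira's share ($105,000) is divided into 2 shares of $52,500: Xiomara and Bastian each take $52,500.

Adaeze: $105,000; Xiomara: $52,500; Bastian: $52,500; Zofia: $105,000; Yara: $105,000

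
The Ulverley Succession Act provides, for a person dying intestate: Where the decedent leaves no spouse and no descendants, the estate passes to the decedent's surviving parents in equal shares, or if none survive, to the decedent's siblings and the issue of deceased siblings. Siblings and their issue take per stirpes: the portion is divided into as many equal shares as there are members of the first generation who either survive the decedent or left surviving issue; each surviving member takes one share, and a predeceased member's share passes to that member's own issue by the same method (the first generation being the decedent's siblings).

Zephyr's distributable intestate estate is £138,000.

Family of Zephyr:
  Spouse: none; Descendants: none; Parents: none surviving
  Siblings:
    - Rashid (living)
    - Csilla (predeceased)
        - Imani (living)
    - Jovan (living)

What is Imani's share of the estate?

The entire £138,000 passes to the siblings and their issue.
That amount (£138,000) is divided into 3 shares of £46,000: Rashid and Jovan each take £46,000; Csilla's £46,000 share passes to Csilla's issue.
Csilla's share (£46,000) passes entirely to Imani.

Imani receives £46,000.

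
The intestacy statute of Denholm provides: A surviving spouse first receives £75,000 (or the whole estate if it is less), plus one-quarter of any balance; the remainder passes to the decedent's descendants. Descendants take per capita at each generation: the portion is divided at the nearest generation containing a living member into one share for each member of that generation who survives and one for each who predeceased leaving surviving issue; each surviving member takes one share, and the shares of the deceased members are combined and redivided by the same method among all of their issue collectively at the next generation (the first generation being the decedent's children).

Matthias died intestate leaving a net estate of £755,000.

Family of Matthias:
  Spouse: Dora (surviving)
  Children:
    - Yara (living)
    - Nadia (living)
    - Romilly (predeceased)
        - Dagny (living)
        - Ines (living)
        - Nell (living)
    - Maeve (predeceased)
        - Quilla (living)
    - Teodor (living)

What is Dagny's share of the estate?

Dagny receives £51,000.

Dora first takes £75,000, leaving a balance of £680,000. Dora then takes one-quarter of the balance (£170,000), for a total of £245,000. The remaining £510,000 passes to the descendants.
The descendants' portion (£510,000) is divided at the children's generation into 5 shares of £102,000. Yara, Nadia, and Teodor each take £102,000. The 2 shares of the deceased (Romilly and Maeve) are combined into a pool of £204,000.
That pool (£204,000) is divided at the grandchildren's generation equally among Dagny, Ines, Nell, and Quilla: £51,000 each.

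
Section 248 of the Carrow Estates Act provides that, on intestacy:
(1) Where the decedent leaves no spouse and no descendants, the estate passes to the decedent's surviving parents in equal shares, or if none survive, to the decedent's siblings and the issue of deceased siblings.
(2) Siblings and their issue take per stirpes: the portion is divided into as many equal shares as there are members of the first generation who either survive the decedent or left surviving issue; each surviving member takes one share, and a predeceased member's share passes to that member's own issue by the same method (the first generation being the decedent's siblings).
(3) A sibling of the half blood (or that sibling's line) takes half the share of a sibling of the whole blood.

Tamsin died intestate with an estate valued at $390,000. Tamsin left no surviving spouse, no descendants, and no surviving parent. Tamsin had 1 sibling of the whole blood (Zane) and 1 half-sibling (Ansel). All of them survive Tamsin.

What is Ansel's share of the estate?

The entire $390,000 passes to the siblings and their issue.
Counting each half-blood sibling's line as half a unit, there are 3/2 units in $390,000, so one unit is $260,000. Whole-blood lines (Zane) take $260,000 each; half-blood lines (Ansel) take $130,000 each.

Ansel receives $130,000.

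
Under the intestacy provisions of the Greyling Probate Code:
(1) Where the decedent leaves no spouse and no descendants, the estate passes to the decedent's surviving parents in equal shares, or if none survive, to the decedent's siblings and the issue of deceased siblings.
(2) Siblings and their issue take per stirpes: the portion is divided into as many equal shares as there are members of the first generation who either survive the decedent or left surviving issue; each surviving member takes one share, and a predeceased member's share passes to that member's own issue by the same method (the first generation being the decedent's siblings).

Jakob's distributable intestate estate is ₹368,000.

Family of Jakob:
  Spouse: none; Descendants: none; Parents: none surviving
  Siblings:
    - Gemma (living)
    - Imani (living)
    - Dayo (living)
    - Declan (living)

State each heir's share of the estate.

The entire ₹368,000 passes to the siblings and their issue.
That amount (₹368,000) is divided into 4 shares of ₹92,000: Gemma, Imani, Dayo, and Declan each take ₹92,000.

Gemma: ₹92,000; Imani: ₹92,000; Dayo: ₹92,000; Declan: ₹92,000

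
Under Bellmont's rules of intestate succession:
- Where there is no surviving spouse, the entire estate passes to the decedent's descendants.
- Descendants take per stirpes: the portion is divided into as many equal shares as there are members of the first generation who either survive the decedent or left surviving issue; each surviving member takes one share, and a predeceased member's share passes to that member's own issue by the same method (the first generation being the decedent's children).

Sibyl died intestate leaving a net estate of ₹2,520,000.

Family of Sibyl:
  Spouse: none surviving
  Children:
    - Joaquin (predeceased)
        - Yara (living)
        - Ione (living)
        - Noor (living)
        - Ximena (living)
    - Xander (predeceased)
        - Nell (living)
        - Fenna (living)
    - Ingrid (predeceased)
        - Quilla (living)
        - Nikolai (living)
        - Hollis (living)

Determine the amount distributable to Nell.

The entire ₹2,520,000 passes to the descendants.
That amount (₹2,520,000) is divided into 3 shares of ₹840,000: Joaquin's ₹840,000 share passes to Joaquin's issue; Xander's ₹840,000 share passes to Xander's issue; Ingrid's ₹840,000 share passes to Ingrid's issue.
Joaquin's share (₹840,000) is divided into 4 shares of ₹210,000: Yara, Ione, Noor, and Ximena each take ₹210,000.
Xander's share (₹840,000) is divided into 2 shares of ₹420,000: Nell and Fenna each take ₹420,000.
Ingrid's share (₹840,000) is divided into 3 shares of ₹280,000: Quilla, Nikolai, and Hollis each take ₹280,000.

Nell receives ₹420,000.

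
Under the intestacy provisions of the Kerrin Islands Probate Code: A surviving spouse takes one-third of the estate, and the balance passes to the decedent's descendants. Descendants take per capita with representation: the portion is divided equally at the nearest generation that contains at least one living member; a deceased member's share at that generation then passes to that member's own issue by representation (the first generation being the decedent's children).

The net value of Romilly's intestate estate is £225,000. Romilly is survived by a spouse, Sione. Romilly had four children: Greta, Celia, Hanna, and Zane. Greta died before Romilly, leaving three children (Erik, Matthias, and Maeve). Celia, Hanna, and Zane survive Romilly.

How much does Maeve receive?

Maeve receives £12,500.

Sione takes one-third of £225,000 = £75,000. The remaining £150,000 passes to the descendants.
The descendants' portion (£150,000) is divided into 4 shares of £37,500: Celia, Hanna, and Zane each take £37,500; Greta's £37,500 share passes to Greta's issue.
Greta's share (£37,500) is divided into 3 shares of £12,500: Erik, Matthias, and Maeve each take £12,500.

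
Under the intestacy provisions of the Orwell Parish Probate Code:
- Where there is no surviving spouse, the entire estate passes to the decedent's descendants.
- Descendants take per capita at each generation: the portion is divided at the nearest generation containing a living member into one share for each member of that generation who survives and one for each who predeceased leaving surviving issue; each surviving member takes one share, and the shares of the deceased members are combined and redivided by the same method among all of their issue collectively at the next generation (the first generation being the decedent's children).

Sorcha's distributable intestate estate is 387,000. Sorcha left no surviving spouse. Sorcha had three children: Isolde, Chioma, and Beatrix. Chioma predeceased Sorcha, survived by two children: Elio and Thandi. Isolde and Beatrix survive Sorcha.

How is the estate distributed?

Isolde: 129,000; Elio: 64,500; Thandi: 64,500; Beatrix: 129,000

The entire 387,000 passes to the descendants.
That amount (387,000) is divided at the children's generation into 3 shares of 129,000. Isolde and Beatrix each take 129,000. The remaining share for the deceased Chioma (129,000) is carried to the next generation.
That pool (129,000) is divided at the grandchildren's generation equally among Elio and Thandi: 64,500 each.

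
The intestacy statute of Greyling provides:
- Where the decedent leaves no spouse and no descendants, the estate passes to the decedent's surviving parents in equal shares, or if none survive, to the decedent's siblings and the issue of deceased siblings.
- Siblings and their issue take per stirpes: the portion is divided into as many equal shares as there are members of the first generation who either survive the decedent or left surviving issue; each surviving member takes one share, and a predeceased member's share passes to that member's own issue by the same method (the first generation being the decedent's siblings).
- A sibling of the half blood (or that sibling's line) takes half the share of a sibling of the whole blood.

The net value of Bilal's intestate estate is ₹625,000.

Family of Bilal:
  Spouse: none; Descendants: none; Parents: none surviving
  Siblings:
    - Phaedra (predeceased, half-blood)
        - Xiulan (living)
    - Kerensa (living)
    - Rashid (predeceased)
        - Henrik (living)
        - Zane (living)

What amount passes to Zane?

The entire ₹625,000 passes to the siblings and their issue.
Counting each half-blood sibling's line as half a unit, there are 5/2 units in ₹625,000, so one unit is ₹250,000. Whole-blood lines (Kerensa and Rashid) take ₹250,000 each; half-blood lines (Phaedra) take ₹125,000 each.
Phaedra's share (₹125,000) passes entirely to Xiulan.
Rashid's share (₹250,000) is divided into 2 shares of ₹125,000: Henrik and Zane each take ₹125,000.

Zane receives ₹125,000.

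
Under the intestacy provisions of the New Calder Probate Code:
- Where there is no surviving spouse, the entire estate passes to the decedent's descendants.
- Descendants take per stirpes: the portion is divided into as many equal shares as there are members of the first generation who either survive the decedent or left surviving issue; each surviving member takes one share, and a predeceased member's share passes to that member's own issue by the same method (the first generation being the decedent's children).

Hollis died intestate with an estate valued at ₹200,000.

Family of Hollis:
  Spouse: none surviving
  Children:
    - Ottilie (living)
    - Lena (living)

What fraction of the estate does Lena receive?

Lena receives 1/2 of the estate.

The entire ₹200,000 passes to the descendants.
That amount (₹200,000) is divided into 2 shares of ₹100,000: Ottilie and Lena each take ₹100,000.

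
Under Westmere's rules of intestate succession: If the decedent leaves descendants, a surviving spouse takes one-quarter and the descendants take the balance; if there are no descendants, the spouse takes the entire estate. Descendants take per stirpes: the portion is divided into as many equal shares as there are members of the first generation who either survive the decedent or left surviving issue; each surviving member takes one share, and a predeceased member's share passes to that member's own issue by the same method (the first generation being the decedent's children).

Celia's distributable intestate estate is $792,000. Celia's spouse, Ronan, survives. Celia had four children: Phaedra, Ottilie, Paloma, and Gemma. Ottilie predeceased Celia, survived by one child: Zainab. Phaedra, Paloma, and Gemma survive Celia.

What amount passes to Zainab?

Zainab receives $148,500.

Ronan takes one-quarter of $792,000 = $198,000. The remaining $594,000 passes to the descendants.
The descendants' portion ($594,000) is divided into 4 shares of $148,500: Phaedra, Paloma, and Gemma each take $148,500; Ottilie's $148,500 share passes to Ottilie's issue.
Ottilie's share ($148,500) passes entirely to Zainab.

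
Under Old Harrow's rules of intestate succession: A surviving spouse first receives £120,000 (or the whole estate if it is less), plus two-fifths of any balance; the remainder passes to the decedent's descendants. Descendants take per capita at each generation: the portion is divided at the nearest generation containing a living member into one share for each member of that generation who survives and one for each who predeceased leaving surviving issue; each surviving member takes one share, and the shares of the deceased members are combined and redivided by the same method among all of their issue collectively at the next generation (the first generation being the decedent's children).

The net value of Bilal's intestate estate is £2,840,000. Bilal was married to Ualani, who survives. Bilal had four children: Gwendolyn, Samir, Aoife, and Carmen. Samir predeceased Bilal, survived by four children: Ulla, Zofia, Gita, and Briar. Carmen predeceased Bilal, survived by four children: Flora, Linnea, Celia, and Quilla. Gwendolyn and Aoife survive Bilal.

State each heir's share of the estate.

Ualani: £1,208,000; Gwendolyn: £408,000; Ulla: £102,000; Zofia: £102,000; Gita: £102,000; Briar: £102,000; Aoife: £408,000; Flora: £102,000; Linnea: £102,000; Celia: £102,000; Quilla: £102,000

Ualani first takes £120,000, leaving a balance of £2,720,000. Ualani then takes two-fifths of the balance (£1,088,000), for a total of £1,208,000. The remaining £1,632,000 passes to the descendants.
The descendants' portion (£1,632,000) is divided at the children's generation into 4 shares of £408,000. Gwendolyn and Aoife each take £408,000. The 2 shares of the deceased (Samir and Carmen) are combined into a pool of £816,000.
That pool (£816,000) is divided at the grandchildren's generation equally among Ulla, Zofia, Gita, Briar, Flora, Linnea, Celia, and Quilla: £102,000 each.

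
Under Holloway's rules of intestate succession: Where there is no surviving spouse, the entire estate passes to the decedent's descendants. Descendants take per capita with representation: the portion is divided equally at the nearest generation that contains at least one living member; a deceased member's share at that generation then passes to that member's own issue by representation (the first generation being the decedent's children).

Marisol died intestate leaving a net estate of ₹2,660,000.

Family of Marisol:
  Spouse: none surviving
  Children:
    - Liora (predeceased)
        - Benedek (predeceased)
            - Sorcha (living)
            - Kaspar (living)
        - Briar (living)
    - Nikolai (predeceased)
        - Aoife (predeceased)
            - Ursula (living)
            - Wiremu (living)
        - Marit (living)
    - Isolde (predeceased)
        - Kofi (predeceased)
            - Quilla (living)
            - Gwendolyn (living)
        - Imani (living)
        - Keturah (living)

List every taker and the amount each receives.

The entire ₹2,660,000 passes to the descendants.
No child survives, so the initial division is made at the grandchildren's generation.
That amount (₹2,660,000) is divided into 7 shares of ₹380,000: Briar, Marit, Imani, and Keturah each take ₹380,000; Benedek's ₹380,000 share passes to Benedek's issue; Aoife's ₹380,000 share passes to Aoife's issue; Kofi's ₹380,000 share passes to Kofi's issue.
Benedek's share (₹380,000) is divided into 2 shares of ₹190,000: Sorcha and Kaspar each take ₹190,000.
Aoife's share (₹380,000) is divided into 2 shares of ₹190,000: Ursula and Wiremu each take ₹190,000.
Kofi's share (₹380,000) is divided into 2 shares of ₹190,000: Quilla and Gwendolyn each take ₹190,000.

Sorcha: ₹190,000; Kaspar: ₹190,000; Briar: ₹380,000; Ursula: ₹190,000; Wiremu: ₹190,000; Marit: ₹380,000; Quilla: ₹190,000; Gwendolyn: ₹190,000; Imani: ₹380,000; Keturah: ₹380,000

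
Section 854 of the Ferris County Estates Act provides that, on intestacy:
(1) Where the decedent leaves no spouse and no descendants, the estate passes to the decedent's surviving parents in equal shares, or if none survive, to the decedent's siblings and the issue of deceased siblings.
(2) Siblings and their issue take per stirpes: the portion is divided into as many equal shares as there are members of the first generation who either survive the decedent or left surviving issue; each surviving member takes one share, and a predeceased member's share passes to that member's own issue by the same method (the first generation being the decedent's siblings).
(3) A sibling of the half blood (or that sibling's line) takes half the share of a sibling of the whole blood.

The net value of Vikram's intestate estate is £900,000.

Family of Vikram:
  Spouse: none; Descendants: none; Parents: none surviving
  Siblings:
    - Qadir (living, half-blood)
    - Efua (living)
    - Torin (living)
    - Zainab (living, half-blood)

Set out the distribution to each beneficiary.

The entire £900,000 passes to the siblings and their issue.
Counting each half-blood sibling's line as half a unit, there are 3 units in £900,000, so one unit is £300,000. Whole-blood lines (Efua and Torin) take £300,000 each; half-blood lines (Qadir and Zainab) take £150,000 each.

Qadir: £150,000; Efua: £300,000; Torin: £300,000; Zainab: £150,000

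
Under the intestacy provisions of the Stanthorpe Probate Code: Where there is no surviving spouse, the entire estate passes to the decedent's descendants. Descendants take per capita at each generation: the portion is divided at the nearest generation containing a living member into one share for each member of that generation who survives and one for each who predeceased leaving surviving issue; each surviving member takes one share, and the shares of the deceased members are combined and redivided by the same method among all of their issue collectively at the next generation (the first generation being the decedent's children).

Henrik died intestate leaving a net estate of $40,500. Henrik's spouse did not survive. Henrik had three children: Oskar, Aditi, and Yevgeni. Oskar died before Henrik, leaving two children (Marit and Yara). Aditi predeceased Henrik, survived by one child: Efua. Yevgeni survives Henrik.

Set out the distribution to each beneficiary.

Marit: $9,000; Yara: $9,000; Efua: $9,000; Yevgeni: $13,500

The entire $40,500 passes to the descendants.
That amount ($40,500) is divided at the children's generation into 3 shares of $13,500. Yevgeni takes $13,500. The 2 shares of the deceased (Oskar and Aditi) are combined into a pool of $27,000.
That pool ($27,000) is divided at the grandchildren's generation equally among Marit, Yara, and Efua: $9,000 each.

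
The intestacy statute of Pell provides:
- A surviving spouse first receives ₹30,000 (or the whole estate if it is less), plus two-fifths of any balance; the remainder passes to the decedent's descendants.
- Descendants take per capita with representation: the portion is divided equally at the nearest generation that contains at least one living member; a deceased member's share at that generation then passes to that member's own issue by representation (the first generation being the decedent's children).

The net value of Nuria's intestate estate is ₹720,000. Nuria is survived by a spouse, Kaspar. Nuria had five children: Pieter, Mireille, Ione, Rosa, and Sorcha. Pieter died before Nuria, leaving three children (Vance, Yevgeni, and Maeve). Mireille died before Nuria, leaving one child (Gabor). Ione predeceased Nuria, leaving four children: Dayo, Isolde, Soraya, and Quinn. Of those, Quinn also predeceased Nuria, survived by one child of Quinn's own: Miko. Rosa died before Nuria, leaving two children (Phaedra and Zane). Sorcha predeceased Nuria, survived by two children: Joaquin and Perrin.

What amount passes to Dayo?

Kaspar first takes ₹30,000, leaving a balance of ₹690,000. Kaspar then takes two-fifths of the balance (₹276,000), for a total of ₹306,000. The remaining ₹414,000 passes to the descendants.
No child survives, so the initial division is made at the grandchildren's generation.
The descendants' portion (₹414,000) is divided into 12 shares of ₹34,500: Vance, Yevgeni, Maeve, Gabor, Dayo, Isolde, Soraya, Phaedra, Zane, Joaquin, and Perrin each take ₹34,500; Quinn's ₹34,500 share passes to Quinn's issue.
Quinn's share (₹34,500) passes entirely to Miko.

Dayo receives ₹34,500.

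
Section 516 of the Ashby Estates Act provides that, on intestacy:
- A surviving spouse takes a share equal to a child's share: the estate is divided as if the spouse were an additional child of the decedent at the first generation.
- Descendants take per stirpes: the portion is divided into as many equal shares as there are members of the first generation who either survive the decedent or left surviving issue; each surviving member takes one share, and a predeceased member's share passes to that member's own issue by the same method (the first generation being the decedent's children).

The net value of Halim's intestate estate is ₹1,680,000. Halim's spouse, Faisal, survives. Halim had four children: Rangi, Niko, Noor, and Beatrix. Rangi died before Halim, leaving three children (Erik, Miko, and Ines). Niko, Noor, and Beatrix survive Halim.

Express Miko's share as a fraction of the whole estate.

The spouse counts as an additional share at the children's level, so there are 5 primary shares of ₹336,000. Faisal takes one such share (₹336,000).
The children's combined portion (₹1,344,000) is divided into 4 shares of ₹336,000: Niko, Noor, and Beatrix each take ₹336,000; Rangi's ₹336,000 share passes to Rangi's issue.
Rangi's share (₹336,000) is divided into 3 shares of ₹112,000: Erik, Miko, and Ines each take ₹112,000.

Miko receives 1/15 of the estate.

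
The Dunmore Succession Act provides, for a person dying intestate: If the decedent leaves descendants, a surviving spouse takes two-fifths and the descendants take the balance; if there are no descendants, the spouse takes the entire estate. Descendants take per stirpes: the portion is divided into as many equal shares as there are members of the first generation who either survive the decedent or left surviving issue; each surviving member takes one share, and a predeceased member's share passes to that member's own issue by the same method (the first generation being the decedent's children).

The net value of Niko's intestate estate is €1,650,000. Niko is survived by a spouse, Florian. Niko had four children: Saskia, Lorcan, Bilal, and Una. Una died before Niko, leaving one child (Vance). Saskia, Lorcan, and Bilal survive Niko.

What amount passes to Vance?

Florian takes two-fifths of €1,650,000 = €660,000. The remaining €990,000 passes to the descendants.
The descendants' portion (€990,000) is divided into 4 shares of €247,500: Saskia, Lorcan, and Bilal each take €247,500; Una's €247,500 share passes to Una's issue.
Una's share (€247,500) passes entirely to Vance.

Vance receives €247,500.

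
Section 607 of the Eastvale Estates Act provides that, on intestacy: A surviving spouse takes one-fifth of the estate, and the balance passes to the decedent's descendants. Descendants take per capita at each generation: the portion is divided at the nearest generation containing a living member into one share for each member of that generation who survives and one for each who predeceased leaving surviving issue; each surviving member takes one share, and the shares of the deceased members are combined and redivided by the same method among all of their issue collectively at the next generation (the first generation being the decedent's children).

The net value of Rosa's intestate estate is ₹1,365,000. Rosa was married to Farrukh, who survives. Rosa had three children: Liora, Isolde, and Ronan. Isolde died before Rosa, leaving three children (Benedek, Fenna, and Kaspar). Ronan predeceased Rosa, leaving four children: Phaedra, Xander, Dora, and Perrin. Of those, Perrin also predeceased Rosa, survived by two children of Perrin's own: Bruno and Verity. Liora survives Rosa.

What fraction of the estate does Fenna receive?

Fenna receives 8/105 of the estate.

Farrukh takes one-fifth of ₹1,365,000 = ₹273,000. The remaining ₹1,092,000 passes to the descendants.
The descendants' portion (₹1,092,000) is divided at the children's generation into 3 shares of ₹364,000. Liora takes ₹364,000. The 2 shares of the deceased (Isolde and Ronan) are combined into a pool of ₹728,000.
That pool (₹728,000) is divided at the grandchildren's generation into 7 shares of ₹104,000. Benedek, Fenna, Kaspar, Phaedra, Xander, and Dora each take ₹104,000. The remaining share for the deceased Perrin (₹104,000) is carried to the next generation.
That pool (₹104,000) is divided at the great-grandchildren's generation equally among Bruno and Verity: ₹52,000 each.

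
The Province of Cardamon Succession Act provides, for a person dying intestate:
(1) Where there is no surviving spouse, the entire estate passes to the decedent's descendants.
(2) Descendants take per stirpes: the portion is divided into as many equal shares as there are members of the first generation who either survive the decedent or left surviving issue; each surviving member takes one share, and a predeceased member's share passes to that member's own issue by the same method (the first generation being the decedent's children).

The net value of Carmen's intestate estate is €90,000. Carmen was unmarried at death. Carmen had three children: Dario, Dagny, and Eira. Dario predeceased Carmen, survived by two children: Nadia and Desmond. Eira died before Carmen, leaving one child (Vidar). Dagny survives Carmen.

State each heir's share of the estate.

Nadia: €15,000; Desmond: €15,000; Dagny: €30,000; Vidar: €30,000

The entire €90,000 passes to the descendants.
That amount (€90,000) is divided into 3 shares of €30,000: Dagny takes €30,000; Dario's €30,000 share passes to Dario's issue; Eira's €30,000 share passes to Eira's issue.
Dario's share (€30,000) is divided into 2 shares of €15,000: Nadia and Desmond each take €15,000.
Eira's share (€30,000) passes entirely to Vidar.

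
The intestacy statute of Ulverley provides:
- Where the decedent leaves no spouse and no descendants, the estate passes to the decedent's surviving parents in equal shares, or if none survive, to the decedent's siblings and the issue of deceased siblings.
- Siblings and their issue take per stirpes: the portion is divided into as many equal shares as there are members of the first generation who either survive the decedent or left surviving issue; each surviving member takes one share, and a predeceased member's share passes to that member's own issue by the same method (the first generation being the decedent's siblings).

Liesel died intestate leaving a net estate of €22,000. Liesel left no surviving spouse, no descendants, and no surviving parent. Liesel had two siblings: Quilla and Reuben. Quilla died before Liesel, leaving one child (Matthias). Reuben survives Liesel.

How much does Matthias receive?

Matthias receives €11,000.

The entire €22,000 passes to the siblings and their issue.
That amount (€22,000) is divided into 2 shares of €11,000: Reuben takes €11,000; Quilla's €11,000 share passes to Quilla's issue.
Quilla's share (€11,000) passes entirely to Matthias.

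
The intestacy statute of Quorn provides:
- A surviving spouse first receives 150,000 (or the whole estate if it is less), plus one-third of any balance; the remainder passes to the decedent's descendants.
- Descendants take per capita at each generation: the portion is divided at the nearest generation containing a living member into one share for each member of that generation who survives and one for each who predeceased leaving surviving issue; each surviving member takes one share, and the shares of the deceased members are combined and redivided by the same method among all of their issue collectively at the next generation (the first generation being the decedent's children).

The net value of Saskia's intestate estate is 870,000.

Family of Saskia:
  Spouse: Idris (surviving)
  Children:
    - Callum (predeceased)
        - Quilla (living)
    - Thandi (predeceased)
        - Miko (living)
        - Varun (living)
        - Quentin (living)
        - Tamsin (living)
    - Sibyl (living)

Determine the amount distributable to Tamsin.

Tamsin receives 64,000.

Idris first takes 150,000, leaving a balance of 720,000. Idris then takes one-third of the balance (240,000), for a total of 390,000. The remaining 480,000 passes to the descendants.
The descendants' portion (480,000) is divided at the children's generation into 3 shares of 160,000. Sibyl takes 160,000. The 2 shares of the deceased (Callum and Thandi) are combined into a pool of 320,000.
That pool (320,000) is divided at the grandchildren's generation equally among Quilla, Miko, Varun, Quentin, and Tamsin: 64,000 each.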